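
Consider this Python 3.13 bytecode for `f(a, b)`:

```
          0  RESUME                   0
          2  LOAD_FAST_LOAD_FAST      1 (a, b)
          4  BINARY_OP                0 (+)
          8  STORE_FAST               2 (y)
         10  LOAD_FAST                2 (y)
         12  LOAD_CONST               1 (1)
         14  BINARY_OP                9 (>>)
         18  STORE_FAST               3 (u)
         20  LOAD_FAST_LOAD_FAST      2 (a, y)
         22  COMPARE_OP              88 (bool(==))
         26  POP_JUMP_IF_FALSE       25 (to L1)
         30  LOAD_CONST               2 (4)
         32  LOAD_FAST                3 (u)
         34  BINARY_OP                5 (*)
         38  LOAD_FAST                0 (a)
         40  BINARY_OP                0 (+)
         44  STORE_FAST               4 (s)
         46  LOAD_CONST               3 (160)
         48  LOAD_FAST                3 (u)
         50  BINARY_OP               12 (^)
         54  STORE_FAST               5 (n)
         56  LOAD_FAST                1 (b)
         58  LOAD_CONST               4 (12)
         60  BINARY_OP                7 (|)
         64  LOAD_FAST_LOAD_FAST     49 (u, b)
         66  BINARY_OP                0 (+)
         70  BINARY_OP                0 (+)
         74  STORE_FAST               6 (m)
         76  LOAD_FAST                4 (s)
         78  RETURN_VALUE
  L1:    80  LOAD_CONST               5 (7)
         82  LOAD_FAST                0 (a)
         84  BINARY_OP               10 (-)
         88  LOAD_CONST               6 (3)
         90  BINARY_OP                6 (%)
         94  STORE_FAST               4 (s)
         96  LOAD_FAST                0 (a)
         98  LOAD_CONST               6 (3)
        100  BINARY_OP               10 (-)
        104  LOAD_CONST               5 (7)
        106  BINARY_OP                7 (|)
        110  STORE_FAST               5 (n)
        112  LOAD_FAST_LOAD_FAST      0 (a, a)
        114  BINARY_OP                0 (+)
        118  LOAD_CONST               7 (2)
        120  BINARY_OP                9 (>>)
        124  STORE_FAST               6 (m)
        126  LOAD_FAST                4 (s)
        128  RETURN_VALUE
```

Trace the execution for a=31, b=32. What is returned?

LOAD_FAST_LOAD_FAST a,b → push 31,32. Stack: [31, 32]
BINARY_OP + → 31 + 32 = 63. Stack: [63]
STORE_FAST y → y=63. Stack: []
LOAD_FAST y → push 63. Stack: [63]
LOAD_CONST → push 1. Stack: [63, 1]
BINARY_OP >> → 63 >> 1 = 31. Stack: [31]
STORE_FAST u → u=31. Stack: []
LOAD_FAST_LOAD_FAST a,y → push 31,63. Stack: [31, 63]
COMPARE_OP bool(==) → 31 vs 63 = False. Stack: [False]
POP_JUMP_IF_FALSE → pop False; jump. Stack: []
LOAD_CONST → push 7. Stack: [7]
LOAD_FAST a → push 31. Stack: [7, 31]
BINARY_OP - → 7 - 31 = -24. Stack: [-24]
LOAD_CONST → push 3. Stack: [-24, 3]
BINARY_OP % → -24 % 3 = 0. Stack: [0]
STORE_FAST s → s=0. Stack: []
LOAD_FAST a → push 31. Stack: [31]
LOAD_CONST → push 3. Stack: [31, 3]
BINARY_OP - → 31 - 3 = 28. Stack: [28]
LOAD_CONST → push 7. Stack: [28, 7]
BINARY_OP | → 28 | 7 = 31. Stack: [31]
STORE_FAST n → n=31. Stack: []
LOAD_FAST_LOAD_FAST a,a → push 31,31. Stack: [31, 31]
BINARY_OP + → 31 + 31 = 62. Stack: [62]
LOAD_CONST → push 2. Stack: [62, 2]
BINARY_OP >> → 62 >> 2 = 15. Stack: [15]
STORE_FAST m → m=15. Stack: []
LOAD_FAST s → push 0. Stack: [0]
RETURN_VALUE → return 0.

0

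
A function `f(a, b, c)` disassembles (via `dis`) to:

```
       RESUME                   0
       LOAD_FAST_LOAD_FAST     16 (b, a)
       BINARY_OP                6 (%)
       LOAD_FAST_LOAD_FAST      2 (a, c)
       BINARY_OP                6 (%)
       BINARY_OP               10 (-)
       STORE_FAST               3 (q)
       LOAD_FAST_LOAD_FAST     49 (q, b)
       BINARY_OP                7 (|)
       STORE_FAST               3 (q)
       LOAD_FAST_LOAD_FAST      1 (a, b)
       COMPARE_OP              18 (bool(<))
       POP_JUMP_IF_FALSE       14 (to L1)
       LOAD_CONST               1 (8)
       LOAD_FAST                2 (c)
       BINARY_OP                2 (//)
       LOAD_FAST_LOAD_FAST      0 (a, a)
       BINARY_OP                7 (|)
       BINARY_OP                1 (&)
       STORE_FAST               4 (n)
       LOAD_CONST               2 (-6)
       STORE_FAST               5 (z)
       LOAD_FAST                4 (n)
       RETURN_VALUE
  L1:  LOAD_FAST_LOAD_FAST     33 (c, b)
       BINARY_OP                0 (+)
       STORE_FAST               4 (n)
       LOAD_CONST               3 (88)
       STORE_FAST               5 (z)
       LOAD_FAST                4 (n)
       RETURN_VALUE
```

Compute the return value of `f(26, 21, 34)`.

LOAD_FAST_LOAD_FAST b,a → push 21,26. Stack: [21, 26]
BINARY_OP % → 21 % 26 = 21. Stack: [21]
LOAD_FAST_LOAD_FAST a,c → push 26,34. Stack: [21, 26, 34]
BINARY_OP % → 26 % 34 = 26. Stack: [21, 26]
BINARY_OP - → 21 - 26 = -5. Stack: [-5]
STORE_FAST q → q=-5. Stack: []
LOAD_FAST_LOAD_FAST q,b → push -5,21. Stack: [-5, 21]
BINARY_OP | → -5 | 21 = -1. Stack: [-1]
STORE_FAST q → q=-1. Stack: []
LOAD_FAST_LOAD_FAST a,b → push 26,21. Stack: [26, 21]
COMPARE_OP bool(<) → 26 vs 21 = False. Stack: [False]
POP_JUMP_IF_FALSE → pop False; jump. Stack: []
LOAD_FAST_LOAD_FAST c,b → push 34,21. Stack: [34, 21]
BINARY_OP + → 34 + 21 = 55. Stack: [55]
STORE_FAST n → n=55. Stack: []
LOAD_CONST → push 88. Stack: [88]
STORE_FAST z → z=88. Stack: []
LOAD_FAST n → push 55. Stack: [55]
RETURN_VALUE → return 55.

55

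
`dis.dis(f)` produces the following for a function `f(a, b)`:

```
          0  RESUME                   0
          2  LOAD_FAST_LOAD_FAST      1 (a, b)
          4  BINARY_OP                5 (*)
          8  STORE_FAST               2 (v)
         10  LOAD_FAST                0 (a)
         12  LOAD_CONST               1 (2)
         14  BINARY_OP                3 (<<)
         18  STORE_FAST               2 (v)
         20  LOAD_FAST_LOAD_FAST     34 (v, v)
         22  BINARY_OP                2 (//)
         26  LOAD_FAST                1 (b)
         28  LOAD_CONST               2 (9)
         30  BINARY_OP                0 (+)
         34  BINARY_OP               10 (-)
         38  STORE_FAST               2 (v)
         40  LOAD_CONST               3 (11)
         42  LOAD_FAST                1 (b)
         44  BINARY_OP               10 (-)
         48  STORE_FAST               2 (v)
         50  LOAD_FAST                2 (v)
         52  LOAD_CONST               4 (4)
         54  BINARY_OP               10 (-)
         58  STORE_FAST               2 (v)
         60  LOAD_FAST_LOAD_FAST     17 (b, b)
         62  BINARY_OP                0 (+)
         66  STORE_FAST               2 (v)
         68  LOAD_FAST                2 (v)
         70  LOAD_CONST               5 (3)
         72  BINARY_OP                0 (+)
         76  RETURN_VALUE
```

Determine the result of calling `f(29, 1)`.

LOAD_FAST_LOAD_FAST a,b → push 29,1. Stack: [29, 1]
BINARY_OP * → 29 * 1 = 29. Stack: [29]
STORE_FAST v → v=29. Stack: []
LOAD_FAST a → push 29. Stack: [29]
LOAD_CONST → push 2. Stack: [29, 2]
BINARY_OP << → 29 << 2 = 116. Stack: [116]
STORE_FAST v → v=116. Stack: []
LOAD_FAST_LOAD_FAST v,v → push 116,116. Stack: [116, 116]
BINARY_OP // → 116 // 116 = 1. Stack: [1]
LOAD_FAST b → push 1. Stack: [1, 1]
LOAD_CONST → push 9. Stack: [1, 1, 9]
BINARY_OP + → 1 + 9 = 10. Stack: [1, 10]
BINARY_OP - → 1 - 10 = -9. Stack: [-9]
STORE_FAST v → v=-9. Stack: []
LOAD_CONST → push 11. Stack: [11]
LOAD_FAST b → push 1. Stack: [11, 1]
BINARY_OP - → 11 - 1 = 10. Stack: [10]
STORE_FAST v → v=10. Stack: []
LOAD_FAST v → push 10. Stack: [10]
LOAD_CONST → push 4. Stack: [10, 4]
BINARY_OP - → 10 - 4 = 6. Stack: [6]
STORE_FAST v → v=6. Stack: []
LOAD_FAST_LOAD_FAST b,b → push 1,1. Stack: [1, 1]
BINARY_OP + → 1 + 1 = 2. Stack: [2]
STORE_FAST v → v=2. Stack: []
LOAD_FAST v → push 2. Stack: [2]
LOAD_CONST → push 3. Stack: [2, 3]
BINARY_OP + → 2 + 3 = 5. Stack: [5]
RETURN_VALUE → return 5.

5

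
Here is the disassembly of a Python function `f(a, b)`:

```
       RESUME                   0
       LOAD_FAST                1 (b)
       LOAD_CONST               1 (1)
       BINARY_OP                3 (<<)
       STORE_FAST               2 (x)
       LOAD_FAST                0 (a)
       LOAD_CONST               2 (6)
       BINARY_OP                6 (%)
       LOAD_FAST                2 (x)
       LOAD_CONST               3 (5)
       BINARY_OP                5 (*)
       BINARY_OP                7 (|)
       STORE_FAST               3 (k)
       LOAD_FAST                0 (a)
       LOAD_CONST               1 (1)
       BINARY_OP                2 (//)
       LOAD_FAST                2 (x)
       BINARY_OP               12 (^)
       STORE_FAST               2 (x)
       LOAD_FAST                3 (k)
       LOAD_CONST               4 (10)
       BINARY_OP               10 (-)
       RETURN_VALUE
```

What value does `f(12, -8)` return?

LOAD_FAST b → push -8. Stack: [-8]
LOAD_CONST → push 1. Stack: [-8, 1]
BINARY_OP << → -8 << 1 = -16. Stack: [-16]
STORE_FAST x → x=-16. Stack: []
LOAD_FAST a → push 12. Stack: [12]
LOAD_CONST → push 6. Stack: [12, 6]
BINARY_OP % → 12 % 6 = 0. Stack: [0]
LOAD_FAST x → push -16. Stack: [0, -16]
LOAD_CONST → push 5. Stack: [0, -16, 5]
BINARY_OP * → -16 * 5 = -80. Stack: [0, -80]
BINARY_OP | → 0 | -80 = -80. Stack: [-80]
STORE_FAST k → k=-80. Stack: []
LOAD_FAST a → push 12. Stack: [12]
LOAD_CONST → push 1. Stack: [12, 1]
BINARY_OP // → 12 // 1 = 12. Stack: [12]
LOAD_FAST x → push -16. Stack: [12, -16]
BINARY_OP ^ → 12 ^ -16 = -4. Stack: [-4]
STORE_FAST x → x=-4. Stack: []
LOAD_FAST k → push -80. Stack: [-80]
LOAD_CONST → push 10. Stack: [-80, 10]
BINARY_OP - → -80 - 10 = -90. Stack: [-90]
RETURN_VALUE → return -90.

-90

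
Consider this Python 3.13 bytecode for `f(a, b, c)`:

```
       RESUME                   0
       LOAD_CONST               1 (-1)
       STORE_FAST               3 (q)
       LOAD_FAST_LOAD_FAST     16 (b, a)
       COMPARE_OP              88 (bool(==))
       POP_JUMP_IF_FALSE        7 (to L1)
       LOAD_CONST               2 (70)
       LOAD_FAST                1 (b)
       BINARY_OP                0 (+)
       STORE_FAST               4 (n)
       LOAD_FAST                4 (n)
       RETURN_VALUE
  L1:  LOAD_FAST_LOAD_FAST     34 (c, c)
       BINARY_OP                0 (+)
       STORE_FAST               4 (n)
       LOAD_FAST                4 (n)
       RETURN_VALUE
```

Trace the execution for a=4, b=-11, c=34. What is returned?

68

LOAD_CONST → push -1. Stack: [-1]
STORE_FAST q → q=-1. Stack: []
LOAD_FAST_LOAD_FAST b,a → push -11,4. Stack: [-11, 4]
COMPARE_OP bool(==) → -11 vs 4 = False. Stack: [False]
POP_JUMP_IF_FALSE → pop False; jump. Stack: []
LOAD_FAST_LOAD_FAST c,c → push 34,34. Stack: [34, 34]
BINARY_OP + → 34 + 34 = 68. Stack: [68]
STORE_FAST n → n=68. Stack: []
LOAD_FAST n → push 68. Stack: [68]
RETURN_VALUE → return 68.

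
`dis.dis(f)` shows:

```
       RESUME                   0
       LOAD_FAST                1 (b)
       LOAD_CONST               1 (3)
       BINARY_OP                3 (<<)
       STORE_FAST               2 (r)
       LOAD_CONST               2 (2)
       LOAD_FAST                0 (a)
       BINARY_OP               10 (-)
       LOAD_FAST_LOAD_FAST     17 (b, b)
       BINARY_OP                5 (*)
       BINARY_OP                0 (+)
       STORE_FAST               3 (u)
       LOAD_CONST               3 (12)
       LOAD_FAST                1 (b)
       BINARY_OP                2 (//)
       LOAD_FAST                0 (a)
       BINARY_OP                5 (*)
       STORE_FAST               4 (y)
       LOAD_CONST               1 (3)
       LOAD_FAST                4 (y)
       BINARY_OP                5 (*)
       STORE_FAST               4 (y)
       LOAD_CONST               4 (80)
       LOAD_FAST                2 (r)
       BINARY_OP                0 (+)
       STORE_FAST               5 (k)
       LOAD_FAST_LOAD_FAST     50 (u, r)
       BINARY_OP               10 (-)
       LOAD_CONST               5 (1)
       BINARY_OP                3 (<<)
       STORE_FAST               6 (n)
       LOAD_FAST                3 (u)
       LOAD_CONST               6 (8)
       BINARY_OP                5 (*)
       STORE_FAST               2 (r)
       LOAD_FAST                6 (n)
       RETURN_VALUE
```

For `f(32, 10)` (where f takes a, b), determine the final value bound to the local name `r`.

560

LOAD_FAST b → push 10. Stack: [10]
LOAD_CONST → push 3. Stack: [10, 3]
BINARY_OP << → 10 << 3 = 80. Stack: [80]
STORE_FAST r → r=80. Stack: []
LOAD_CONST → push 2. Stack: [2]
LOAD_FAST a → push 32. Stack: [2, 32]
BINARY_OP - → 2 - 32 = -30. Stack: [-30]
LOAD_FAST_LOAD_FAST b,b → push 10,10. Stack: [-30, 10, 10]
BINARY_OP * → 10 * 10 = 100. Stack: [-30, 100]
BINARY_OP + → -30 + 100 = 70. Stack: [70]
STORE_FAST u → u=70. Stack: []
LOAD_CONST → push 12. Stack: [12]
LOAD_FAST b → push 10. Stack: [12, 10]
BINARY_OP // → 12 // 10 = 1. Stack: [1]
LOAD_FAST a → push 32. Stack: [1, 32]
BINARY_OP * → 1 * 32 = 32. Stack: [32]
STORE_FAST y → y=32. Stack: []
LOAD_CONST → push 3. Stack: [3]
LOAD_FAST y → push 32. Stack: [3, 32]
BINARY_OP * → 3 * 32 = 96. Stack: [96]
STORE_FAST y → y=96. Stack: []
LOAD_CONST → push 80. Stack: [80]
LOAD_FAST r → push 80. Stack: [80, 80]
BINARY_OP + → 80 + 80 = 160. Stack: [160]
STORE_FAST k → k=160. Stack: []
LOAD_FAST_LOAD_FAST u,r → push 70,80. Stack: [70, 80]
BINARY_OP - → 70 - 80 = -10. Stack: [-10]
LOAD_CONST → push 1. Stack: [-10, 1]
BINARY_OP << → -10 << 1 = -20. Stack: [-20]
STORE_FAST n → n=-20. Stack: []
LOAD_FAST u → push 70. Stack: [70]
LOAD_CONST → push 8. Stack: [70, 8]
BINARY_OP * → 70 * 8 = 560. Stack: [560]
STORE_FAST r → r=560. Stack: []
LOAD_FAST n → push -20. Stack: [-20]
RETURN_VALUE → return -20.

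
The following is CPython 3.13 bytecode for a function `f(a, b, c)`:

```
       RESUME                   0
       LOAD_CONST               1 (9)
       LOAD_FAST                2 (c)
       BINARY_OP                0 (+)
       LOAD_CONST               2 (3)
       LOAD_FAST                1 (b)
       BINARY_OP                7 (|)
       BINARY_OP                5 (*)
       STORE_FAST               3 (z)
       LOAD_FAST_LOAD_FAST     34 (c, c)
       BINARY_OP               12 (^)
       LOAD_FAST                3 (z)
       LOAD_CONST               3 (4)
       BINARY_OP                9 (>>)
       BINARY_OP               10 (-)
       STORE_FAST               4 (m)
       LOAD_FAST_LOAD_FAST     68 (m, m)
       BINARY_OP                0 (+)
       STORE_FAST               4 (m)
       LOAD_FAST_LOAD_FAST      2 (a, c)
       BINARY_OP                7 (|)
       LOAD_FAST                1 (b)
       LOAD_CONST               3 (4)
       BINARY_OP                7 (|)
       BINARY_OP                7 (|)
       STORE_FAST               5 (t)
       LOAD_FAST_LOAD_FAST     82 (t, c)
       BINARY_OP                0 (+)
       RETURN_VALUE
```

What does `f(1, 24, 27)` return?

LOAD_CONST → push 9. Stack: [9]
LOAD_FAST c → push 27. Stack: [9, 27]
BINARY_OP + → 9 + 27 = 36. Stack: [36]
LOAD_CONST → push 3. Stack: [36, 3]
LOAD_FAST b → push 24. Stack: [36, 3, 24]
BINARY_OP | → 3 | 24 = 27. Stack: [36, 27]
BINARY_OP * → 36 * 27 = 972. Stack: [972]
STORE_FAST z → z=972. Stack: []
LOAD_FAST_LOAD_FAST c,c → push 27,27. Stack: [27, 27]
BINARY_OP ^ → 27 ^ 27 = 0. Stack: [0]
LOAD_FAST z → push 972. Stack: [0, 972]
LOAD_CONST → push 4. Stack: [0, 972, 4]
BINARY_OP >> → 972 >> 4 = 60. Stack: [0, 60]
BINARY_OP - → 0 - 60 = -60. Stack: [-60]
STORE_FAST m → m=-60. Stack: []
LOAD_FAST_LOAD_FAST m,m → push -60,-60. Stack: [-60, -60]
BINARY_OP + → -60 + -60 = -120. Stack: [-120]
STORE_FAST m → m=-120. Stack: []
LOAD_FAST_LOAD_FAST a,c → push 1,27. Stack: [1, 27]
BINARY_OP | → 1 | 27 = 27. Stack: [27]
LOAD_FAST b → push 24. Stack: [27, 24]
LOAD_CONST → push 4. Stack: [27, 24, 4]
BINARY_OP | → 24 | 4 = 28. Stack: [27, 28]
BINARY_OP | → 27 | 28 = 31. Stack: [31]
STORE_FAST t → t=31. Stack: []
LOAD_FAST_LOAD_FAST t,c → push 31,27. Stack: [31, 27]
BINARY_OP + → 31 + 27 = 58. Stack: [58]
RETURN_VALUE → return 58.

58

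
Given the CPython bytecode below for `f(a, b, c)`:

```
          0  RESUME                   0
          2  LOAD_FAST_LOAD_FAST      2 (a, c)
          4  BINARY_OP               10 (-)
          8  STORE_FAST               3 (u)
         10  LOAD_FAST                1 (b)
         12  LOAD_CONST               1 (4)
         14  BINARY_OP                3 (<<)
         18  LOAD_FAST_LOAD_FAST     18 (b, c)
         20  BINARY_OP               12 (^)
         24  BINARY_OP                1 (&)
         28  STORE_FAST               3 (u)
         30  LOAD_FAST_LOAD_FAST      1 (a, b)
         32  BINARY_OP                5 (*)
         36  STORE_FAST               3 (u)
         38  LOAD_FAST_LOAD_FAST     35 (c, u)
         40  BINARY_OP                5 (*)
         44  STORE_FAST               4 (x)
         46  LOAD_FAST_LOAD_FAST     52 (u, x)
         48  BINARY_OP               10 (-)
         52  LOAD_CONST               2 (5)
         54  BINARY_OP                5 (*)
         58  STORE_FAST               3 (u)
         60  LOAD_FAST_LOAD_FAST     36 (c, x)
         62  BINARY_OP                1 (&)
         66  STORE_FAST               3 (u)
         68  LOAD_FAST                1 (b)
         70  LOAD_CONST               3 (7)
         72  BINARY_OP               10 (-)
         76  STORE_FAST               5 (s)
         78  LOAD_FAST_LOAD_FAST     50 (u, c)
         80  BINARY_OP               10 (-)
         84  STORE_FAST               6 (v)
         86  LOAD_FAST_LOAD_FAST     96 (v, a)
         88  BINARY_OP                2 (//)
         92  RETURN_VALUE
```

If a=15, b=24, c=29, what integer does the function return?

-2

LOAD_FAST_LOAD_FAST a,c → push 15,29. Stack: [15, 29]
BINARY_OP - → 15 - 29 = -14. Stack: [-14]
STORE_FAST u → u=-14. Stack: []
LOAD_FAST b → push 24. Stack: [24]
LOAD_CONST → push 4. Stack: [24, 4]
BINARY_OP << → 24 << 4 = 384. Stack: [384]
LOAD_FAST_LOAD_FAST b,c → push 24,29. Stack: [384, 24, 29]
BINARY_OP ^ → 24 ^ 29 = 5. Stack: [384, 5]
BINARY_OP & → 384 & 5 = 0. Stack: [0]
STORE_FAST u → u=0. Stack: []
LOAD_FAST_LOAD_FAST a,b → push 15,24. Stack: [15, 24]
BINARY_OP * → 15 * 24 = 360. Stack: [360]
STORE_FAST u → u=360. Stack: []
LOAD_FAST_LOAD_FAST c,u → push 29,360. Stack: [29, 360]
BINARY_OP * → 29 * 360 = 10440. Stack: [10440]
STORE_FAST x → x=10440. Stack: []
LOAD_FAST_LOAD_FAST u,x → push 360,10440. Stack: [360, 10440]
BINARY_OP - → 360 - 10440 = -10080. Stack: [-10080]
LOAD_CONST → push 5. Stack: [-10080, 5]
BINARY_OP * → -10080 * 5 = -50400. Stack: [-50400]
STORE_FAST u → u=-50400. Stack: []
LOAD_FAST_LOAD_FAST c,x → push 29,10440. Stack: [29, 10440]
BINARY_OP & → 29 & 10440 = 8. Stack: [8]
STORE_FAST u → u=8. Stack: []
LOAD_FAST b → push 24. Stack: [24]
LOAD_CONST → push 7. Stack: [24, 7]
BINARY_OP - → 24 - 7 = 17. Stack: [17]
STORE_FAST s → s=17. Stack: []
LOAD_FAST_LOAD_FAST u,c → push 8,29. Stack: [8, 29]
BINARY_OP - → 8 - 29 = -21. Stack: [-21]
STORE_FAST v → v=-21. Stack: []
LOAD_FAST_LOAD_FAST v,a → push -21,15. Stack: [-21, 15]
BINARY_OP // → -21 // 15 = -2. Stack: [-2]
RETURN_VALUE → return -2.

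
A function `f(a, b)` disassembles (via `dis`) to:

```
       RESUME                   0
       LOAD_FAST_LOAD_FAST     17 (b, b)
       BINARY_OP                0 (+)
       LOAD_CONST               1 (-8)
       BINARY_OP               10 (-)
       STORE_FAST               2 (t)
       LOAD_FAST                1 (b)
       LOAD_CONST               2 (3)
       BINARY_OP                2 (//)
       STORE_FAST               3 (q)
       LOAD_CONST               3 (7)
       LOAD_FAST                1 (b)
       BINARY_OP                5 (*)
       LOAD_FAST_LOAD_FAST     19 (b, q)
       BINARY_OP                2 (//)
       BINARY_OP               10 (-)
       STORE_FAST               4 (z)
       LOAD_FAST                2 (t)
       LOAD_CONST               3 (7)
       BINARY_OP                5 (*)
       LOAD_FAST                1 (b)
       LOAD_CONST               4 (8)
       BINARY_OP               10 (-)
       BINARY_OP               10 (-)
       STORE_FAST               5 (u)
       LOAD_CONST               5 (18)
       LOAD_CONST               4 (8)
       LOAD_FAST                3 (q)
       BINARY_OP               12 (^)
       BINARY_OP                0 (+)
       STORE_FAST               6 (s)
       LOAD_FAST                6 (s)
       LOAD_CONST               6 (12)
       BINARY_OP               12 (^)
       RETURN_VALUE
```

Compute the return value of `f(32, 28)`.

LOAD_FAST_LOAD_FAST b,b → push 28,28. Stack: [28, 28]
BINARY_OP + → 28 + 28 = 56. Stack: [56]
LOAD_CONST → push -8. Stack: [56, -8]
BINARY_OP - → 56 - -8 = 64. Stack: [64]
STORE_FAST t → t=64. Stack: []
LOAD_FAST b → push 28. Stack: [28]
LOAD_CONST → push 3. Stack: [28, 3]
BINARY_OP // → 28 // 3 = 9. Stack: [9]
STORE_FAST q → q=9. Stack: []
LOAD_CONST → push 7. Stack: [7]
LOAD_FAST b → push 28. Stack: [7, 28]
BINARY_OP * → 7 * 28 = 196. Stack: [196]
LOAD_FAST_LOAD_FAST b,q → push 28,9. Stack: [196, 28, 9]
BINARY_OP // → 28 // 9 = 3. Stack: [196, 3]
BINARY_OP - → 196 - 3 = 193. Stack: [193]
STORE_FAST z → z=193. Stack: []
LOAD_FAST t → push 64. Stack: [64]
LOAD_CONST → push 7. Stack: [64, 7]
BINARY_OP * → 64 * 7 = 448. Stack: [448]
LOAD_FAST b → push 28. Stack: [448, 28]
LOAD_CONST → push 8. Stack: [448, 28, 8]
BINARY_OP - → 28 - 8 = 20. Stack: [448, 20]
BINARY_OP - → 448 - 20 = 428. Stack: [428]
STORE_FAST u → u=428. Stack: []
LOAD_CONST → push 18. Stack: [18]
LOAD_CONST → push 8. Stack: [18, 8]
LOAD_FAST q → push 9. Stack: [18, 8, 9]
BINARY_OP ^ → 8 ^ 9 = 1. Stack: [18, 1]
BINARY_OP + → 18 + 1 = 19. Stack: [19]
STORE_FAST s → s=19. Stack: []
LOAD_FAST s → push 19. Stack: [19]
LOAD_CONST → push 12. Stack: [19, 12]
BINARY_OP ^ → 19 ^ 12 = 31. Stack: [31]
RETURN_VALUE → return 31.

31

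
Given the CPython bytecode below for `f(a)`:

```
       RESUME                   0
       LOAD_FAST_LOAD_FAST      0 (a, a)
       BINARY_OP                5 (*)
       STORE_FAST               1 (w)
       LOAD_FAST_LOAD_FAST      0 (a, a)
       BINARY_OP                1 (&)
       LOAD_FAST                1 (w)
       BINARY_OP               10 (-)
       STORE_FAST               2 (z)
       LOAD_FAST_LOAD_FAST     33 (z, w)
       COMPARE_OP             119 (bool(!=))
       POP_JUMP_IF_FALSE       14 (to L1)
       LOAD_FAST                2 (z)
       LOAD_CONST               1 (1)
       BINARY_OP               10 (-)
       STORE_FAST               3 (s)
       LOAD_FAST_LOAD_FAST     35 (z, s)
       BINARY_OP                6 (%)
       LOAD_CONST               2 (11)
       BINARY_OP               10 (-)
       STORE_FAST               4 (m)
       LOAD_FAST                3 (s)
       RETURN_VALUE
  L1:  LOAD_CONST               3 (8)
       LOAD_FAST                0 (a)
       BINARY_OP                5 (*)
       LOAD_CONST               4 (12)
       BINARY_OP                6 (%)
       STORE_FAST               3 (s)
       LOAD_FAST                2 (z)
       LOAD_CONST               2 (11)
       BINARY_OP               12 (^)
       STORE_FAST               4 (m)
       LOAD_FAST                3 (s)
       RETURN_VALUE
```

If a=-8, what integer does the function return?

-73

LOAD_FAST_LOAD_FAST a,a → push -8,-8. Stack: [-8, -8]
BINARY_OP * → -8 * -8 = 64. Stack: [64]
STORE_FAST w → w=64. Stack: []
LOAD_FAST_LOAD_FAST a,a → push -8,-8. Stack: [-8, -8]
BINARY_OP & → -8 & -8 = -8. Stack: [-8]
LOAD_FAST w → push 64. Stack: [-8, 64]
BINARY_OP - → -8 - 64 = -72. Stack: [-72]
STORE_FAST z → z=-72. Stack: []
LOAD_FAST_LOAD_FAST z,w → push -72,64. Stack: [-72, 64]
COMPARE_OP bool(!=) → -72 vs 64 = True. Stack: [True]
POP_JUMP_IF_FALSE → pop True; no jump. Stack: []
LOAD_FAST z → push -72. Stack: [-72]
LOAD_CONST → push 1. Stack: [-72, 1]
BINARY_OP - → -72 - 1 = -73. Stack: [-73]
STORE_FAST s → s=-73. Stack: []
LOAD_FAST_LOAD_FAST z,s → push -72,-73. Stack: [-72, -73]
BINARY_OP % → -72 % -73 = -72. Stack: [-72]
LOAD_CONST → push 11. Stack: [-72, 11]
BINARY_OP - → -72 - 11 = -83. Stack: [-83]
STORE_FAST m → m=-83. Stack: []
LOAD_FAST s → push -73. Stack: [-73]
RETURN_VALUE → return -73.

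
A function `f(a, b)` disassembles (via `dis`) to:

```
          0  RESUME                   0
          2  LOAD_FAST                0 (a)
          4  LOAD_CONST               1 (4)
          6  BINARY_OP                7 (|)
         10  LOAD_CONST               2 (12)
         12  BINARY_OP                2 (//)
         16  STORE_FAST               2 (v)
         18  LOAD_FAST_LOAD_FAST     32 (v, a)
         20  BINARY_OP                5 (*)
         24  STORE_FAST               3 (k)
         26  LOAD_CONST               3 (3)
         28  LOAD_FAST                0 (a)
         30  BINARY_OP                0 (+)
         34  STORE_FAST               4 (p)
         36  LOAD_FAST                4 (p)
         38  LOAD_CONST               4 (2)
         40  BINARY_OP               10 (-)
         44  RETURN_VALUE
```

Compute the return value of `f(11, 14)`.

LOAD_FAST a → push 11. Stack: [11]
LOAD_CONST → push 4. Stack: [11, 4]
BINARY_OP | → 11 | 4 = 15. Stack: [15]
LOAD_CONST → push 12. Stack: [15, 12]
BINARY_OP // → 15 // 12 = 1. Stack: [1]
STORE_FAST v → v=1. Stack: []
LOAD_FAST_LOAD_FAST v,a → push 1,11. Stack: [1, 11]
BINARY_OP * → 1 * 11 = 11. Stack: [11]
STORE_FAST k → k=11. Stack: []
LOAD_CONST → push 3. Stack: [3]
LOAD_FAST a → push 11. Stack: [3, 11]
BINARY_OP + → 3 + 11 = 14. Stack: [14]
STORE_FAST p → p=14. Stack: []
LOAD_FAST p → push 14. Stack: [14]
LOAD_CONST → push 2. Stack: [14, 2]
BINARY_OP - → 14 - 2 = 12. Stack: [12]
RETURN_VALUE → return 12.

12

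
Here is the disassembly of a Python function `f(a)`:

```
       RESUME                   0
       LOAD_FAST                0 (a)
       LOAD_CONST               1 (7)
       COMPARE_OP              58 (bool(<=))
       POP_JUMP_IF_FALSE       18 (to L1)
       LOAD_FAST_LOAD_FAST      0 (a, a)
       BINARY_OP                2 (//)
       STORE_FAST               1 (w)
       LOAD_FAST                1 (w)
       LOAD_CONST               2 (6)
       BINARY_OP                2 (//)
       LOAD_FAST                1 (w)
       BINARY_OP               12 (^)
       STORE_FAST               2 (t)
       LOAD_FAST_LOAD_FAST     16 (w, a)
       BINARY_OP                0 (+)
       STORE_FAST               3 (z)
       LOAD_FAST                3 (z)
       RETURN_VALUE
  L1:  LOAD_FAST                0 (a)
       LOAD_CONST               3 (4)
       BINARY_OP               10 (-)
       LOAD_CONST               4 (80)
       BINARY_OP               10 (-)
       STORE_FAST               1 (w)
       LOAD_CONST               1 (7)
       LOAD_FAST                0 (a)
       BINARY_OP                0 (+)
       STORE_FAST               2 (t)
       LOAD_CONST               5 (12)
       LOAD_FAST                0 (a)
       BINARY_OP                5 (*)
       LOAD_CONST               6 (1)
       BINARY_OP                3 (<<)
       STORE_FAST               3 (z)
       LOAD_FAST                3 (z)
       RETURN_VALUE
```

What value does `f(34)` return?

816

LOAD_FAST a → push 34. Stack: [34]
LOAD_CONST → push 7. Stack: [34, 7]
COMPARE_OP bool(<=) → 34 vs 7 = False. Stack: [False]
POP_JUMP_IF_FALSE → pop False; jump. Stack: []
LOAD_FAST a → push 34. Stack: [34]
LOAD_CONST → push 4. Stack: [34, 4]
BINARY_OP - → 34 - 4 = 30. Stack: [30]
LOAD_CONST → push 80. Stack: [30, 80]
BINARY_OP - → 30 - 80 = -50. Stack: [-50]
STORE_FAST w → w=-50. Stack: []
LOAD_CONST → push 7. Stack: [7]
LOAD_FAST a → push 34. Stack: [7, 34]
BINARY_OP + → 7 + 34 = 41. Stack: [41]
STORE_FAST t → t=41. Stack: []
LOAD_CONST → push 12. Stack: [12]
LOAD_FAST a → push 34. Stack: [12, 34]
BINARY_OP * → 12 * 34 = 408. Stack: [408]
LOAD_CONST → push 1. Stack: [408, 1]
BINARY_OP << → 408 << 1 = 816. Stack: [816]
STORE_FAST z → z=816. Stack: []
LOAD_FAST z → push 816. Stack: [816]
RETURN_VALUE → return 816.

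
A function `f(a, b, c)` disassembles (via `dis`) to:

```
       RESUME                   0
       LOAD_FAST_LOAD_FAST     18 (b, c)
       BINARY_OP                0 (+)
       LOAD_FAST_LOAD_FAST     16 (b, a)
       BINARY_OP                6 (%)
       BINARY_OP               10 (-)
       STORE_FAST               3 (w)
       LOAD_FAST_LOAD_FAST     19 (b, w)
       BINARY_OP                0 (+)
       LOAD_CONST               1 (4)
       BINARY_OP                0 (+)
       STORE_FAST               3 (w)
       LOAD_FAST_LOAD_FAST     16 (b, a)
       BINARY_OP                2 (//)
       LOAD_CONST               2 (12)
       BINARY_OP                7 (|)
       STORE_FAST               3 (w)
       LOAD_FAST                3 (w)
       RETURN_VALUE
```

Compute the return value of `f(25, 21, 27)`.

LOAD_FAST_LOAD_FAST b,c → push 21,27. Stack: [21, 27]
BINARY_OP + → 21 + 27 = 48. Stack: [48]
LOAD_FAST_LOAD_FAST b,a → push 21,25. Stack: [48, 21, 25]
BINARY_OP % → 21 % 25 = 21. Stack: [48, 21]
BINARY_OP - → 48 - 21 = 27. Stack: [27]
STORE_FAST w → w=27. Stack: []
LOAD_FAST_LOAD_FAST b,w → push 21,27. Stack: [21, 27]
BINARY_OP + → 21 + 27 = 48. Stack: [48]
LOAD_CONST → push 4. Stack: [48, 4]
BINARY_OP + → 48 + 4 = 52. Stack: [52]
STORE_FAST w → w=52. Stack: []
LOAD_FAST_LOAD_FAST b,a → push 21,25. Stack: [21, 25]
BINARY_OP // → 21 // 25 = 0. Stack: [0]
LOAD_CONST → push 12. Stack: [0, 12]
BINARY_OP | → 0 | 12 = 12. Stack: [12]
STORE_FAST w → w=12. Stack: []
LOAD_FAST w → push 12. Stack: [12]
RETURN_VALUE → return 12.

12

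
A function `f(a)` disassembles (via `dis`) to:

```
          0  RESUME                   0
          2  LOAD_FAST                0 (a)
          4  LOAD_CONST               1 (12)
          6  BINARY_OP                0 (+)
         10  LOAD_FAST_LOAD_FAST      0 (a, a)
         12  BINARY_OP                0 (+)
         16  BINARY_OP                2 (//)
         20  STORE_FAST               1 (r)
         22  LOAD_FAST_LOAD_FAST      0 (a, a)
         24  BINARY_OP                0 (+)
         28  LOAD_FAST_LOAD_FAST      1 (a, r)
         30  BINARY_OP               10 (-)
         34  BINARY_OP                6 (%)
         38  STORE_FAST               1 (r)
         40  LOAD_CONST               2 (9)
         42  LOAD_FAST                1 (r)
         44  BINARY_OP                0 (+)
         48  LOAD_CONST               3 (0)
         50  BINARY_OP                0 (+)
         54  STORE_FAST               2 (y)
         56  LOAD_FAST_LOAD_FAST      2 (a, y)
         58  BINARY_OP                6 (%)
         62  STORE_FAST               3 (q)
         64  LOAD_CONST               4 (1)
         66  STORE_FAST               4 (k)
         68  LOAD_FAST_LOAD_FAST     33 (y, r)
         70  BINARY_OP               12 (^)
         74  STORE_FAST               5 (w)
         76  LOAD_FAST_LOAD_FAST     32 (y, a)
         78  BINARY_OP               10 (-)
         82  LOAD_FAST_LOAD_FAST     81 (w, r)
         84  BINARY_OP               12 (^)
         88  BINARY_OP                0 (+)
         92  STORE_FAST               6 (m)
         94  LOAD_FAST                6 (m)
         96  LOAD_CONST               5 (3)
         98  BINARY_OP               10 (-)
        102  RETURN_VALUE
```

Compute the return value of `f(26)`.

LOAD_FAST a → push 26. Stack: [26]
LOAD_CONST → push 12. Stack: [26, 12]
BINARY_OP + → 26 + 12 = 38. Stack: [38]
LOAD_FAST_LOAD_FAST a,a → push 26,26. Stack: [38, 26, 26]
BINARY_OP + → 26 + 26 = 52. Stack: [38, 52]
BINARY_OP // → 38 // 52 = 0. Stack: [0]
STORE_FAST r → r=0. Stack: []
LOAD_FAST_LOAD_FAST a,a → push 26,26. Stack: [26, 26]
BINARY_OP + → 26 + 26 = 52. Stack: [52]
LOAD_FAST_LOAD_FAST a,r → push 26,0. Stack: [52, 26, 0]
BINARY_OP - → 26 - 0 = 26. Stack: [52, 26]
BINARY_OP % → 52 % 26 = 0. Stack: [0]
STORE_FAST r → r=0. Stack: []
LOAD_CONST → push 9. Stack: [9]
LOAD_FAST r → push 0. Stack: [9, 0]
BINARY_OP + → 9 + 0 = 9. Stack: [9]
LOAD_CONST → push 0. Stack: [9, 0]
BINARY_OP + → 9 + 0 = 9. Stack: [9]
STORE_FAST y → y=9. Stack: []
LOAD_FAST_LOAD_FAST a,y → push 26,9. Stack: [26, 9]
BINARY_OP % → 26 % 9 = 8. Stack: [8]
STORE_FAST q → q=8. Stack: []
LOAD_CONST → push 1. Stack: [1]
STORE_FAST k → k=1. Stack: []
LOAD_FAST_LOAD_FAST y,r → push 9,0. Stack: [9, 0]
BINARY_OP ^ → 9 ^ 0 = 9. Stack: [9]
STORE_FAST w → w=9. Stack: []
LOAD_FAST_LOAD_FAST y,a → push 9,26. Stack: [9, 26]
BINARY_OP - → 9 - 26 = -17. Stack: [-17]
LOAD_FAST_LOAD_FAST w,r → push 9,0. Stack: [-17, 9, 0]
BINARY_OP ^ → 9 ^ 0 = 9. Stack: [-17, 9]
BINARY_OP + → -17 + 9 = -8. Stack: [-8]
STORE_FAST m → m=-8. Stack: []
LOAD_FAST m → push -8. Stack: [-8]
LOAD_CONST → push 3. Stack: [-8, 3]
BINARY_OP - → -8 - 3 = -11. Stack: [-11]
RETURN_VALUE → return -11.

-11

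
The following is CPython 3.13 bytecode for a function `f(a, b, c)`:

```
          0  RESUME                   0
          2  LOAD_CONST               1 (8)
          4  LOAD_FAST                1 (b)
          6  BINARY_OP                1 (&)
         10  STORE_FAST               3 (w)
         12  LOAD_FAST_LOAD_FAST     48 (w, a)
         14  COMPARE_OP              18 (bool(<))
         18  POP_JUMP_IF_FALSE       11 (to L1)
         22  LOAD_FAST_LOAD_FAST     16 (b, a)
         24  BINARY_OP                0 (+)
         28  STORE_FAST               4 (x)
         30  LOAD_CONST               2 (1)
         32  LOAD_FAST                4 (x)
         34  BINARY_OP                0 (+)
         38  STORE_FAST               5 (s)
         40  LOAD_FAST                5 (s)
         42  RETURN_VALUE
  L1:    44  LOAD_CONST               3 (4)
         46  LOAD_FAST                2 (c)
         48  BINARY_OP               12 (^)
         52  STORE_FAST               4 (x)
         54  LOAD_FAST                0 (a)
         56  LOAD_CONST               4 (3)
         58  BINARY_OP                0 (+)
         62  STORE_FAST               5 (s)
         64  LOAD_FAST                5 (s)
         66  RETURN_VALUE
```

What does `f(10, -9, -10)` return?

LOAD_CONST → push 8. Stack: [8]
LOAD_FAST b → push -9. Stack: [8, -9]
BINARY_OP & → 8 & -9 = 0. Stack: [0]
STORE_FAST w → w=0. Stack: []
LOAD_FAST_LOAD_FAST w,a → push 0,10. Stack: [0, 10]
COMPARE_OP bool(<) → 0 vs 10 = True. Stack: [True]
POP_JUMP_IF_FALSE → pop True; no jump. Stack: []
LOAD_FAST_LOAD_FAST b,a → push -9,10. Stack: [-9, 10]
BINARY_OP + → -9 + 10 = 1. Stack: [1]
STORE_FAST x → x=1. Stack: []
LOAD_CONST → push 1. Stack: [1]
LOAD_FAST x → push 1. Stack: [1, 1]
BINARY_OP + → 1 + 1 = 2. Stack: [2]
STORE_FAST s → s=2. Stack: []
LOAD_FAST s → push 2. Stack: [2]
RETURN_VALUE → return 2.

2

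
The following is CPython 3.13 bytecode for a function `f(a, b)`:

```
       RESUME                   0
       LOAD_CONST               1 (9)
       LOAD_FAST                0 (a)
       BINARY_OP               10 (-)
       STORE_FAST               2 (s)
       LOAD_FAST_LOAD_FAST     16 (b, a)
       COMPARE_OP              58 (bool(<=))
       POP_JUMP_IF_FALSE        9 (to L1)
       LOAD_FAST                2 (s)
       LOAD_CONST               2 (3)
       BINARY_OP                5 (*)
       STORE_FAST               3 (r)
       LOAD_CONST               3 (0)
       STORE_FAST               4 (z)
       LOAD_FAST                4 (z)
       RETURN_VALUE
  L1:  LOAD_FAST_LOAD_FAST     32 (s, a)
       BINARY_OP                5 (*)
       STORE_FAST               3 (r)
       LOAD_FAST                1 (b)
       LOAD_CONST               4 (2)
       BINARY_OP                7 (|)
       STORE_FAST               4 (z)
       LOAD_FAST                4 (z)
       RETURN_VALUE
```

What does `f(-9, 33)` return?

LOAD_CONST → push 9. Stack: [9]
LOAD_FAST a → push -9. Stack: [9, -9]
BINARY_OP - → 9 - -9 = 18. Stack: [18]
STORE_FAST s → s=18. Stack: []
LOAD_FAST_LOAD_FAST b,a → push 33,-9. Stack: [33, -9]
COMPARE_OP bool(<=) → 33 vs -9 = False. Stack: [False]
POP_JUMP_IF_FALSE → pop False; jump. Stack: []
LOAD_FAST_LOAD_FAST s,a → push 18,-9. Stack: [18, -9]
BINARY_OP * → 18 * -9 = -162. Stack: [-162]
STORE_FAST r → r=-162. Stack: []
LOAD_FAST b → push 33. Stack: [33]
LOAD_CONST → push 2. Stack: [33, 2]
BINARY_OP | → 33 | 2 = 35. Stack: [35]
STORE_FAST z → z=35. Stack: []
LOAD_FAST z → push 35. Stack: [35]
RETURN_VALUE → return 35.

35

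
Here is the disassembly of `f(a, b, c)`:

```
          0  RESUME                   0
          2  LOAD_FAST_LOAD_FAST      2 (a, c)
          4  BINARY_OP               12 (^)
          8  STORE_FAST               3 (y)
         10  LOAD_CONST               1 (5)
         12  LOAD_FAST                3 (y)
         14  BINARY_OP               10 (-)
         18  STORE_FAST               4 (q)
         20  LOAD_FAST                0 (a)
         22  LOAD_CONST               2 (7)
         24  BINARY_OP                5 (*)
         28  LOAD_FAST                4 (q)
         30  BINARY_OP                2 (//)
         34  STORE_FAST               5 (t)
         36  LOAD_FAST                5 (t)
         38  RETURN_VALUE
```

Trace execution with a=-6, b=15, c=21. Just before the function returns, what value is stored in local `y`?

-17

LOAD_FAST_LOAD_FAST a,c → push -6,21. Stack: [-6, 21]
BINARY_OP ^ → -6 ^ 21 = -17. Stack: [-17]
STORE_FAST y → y=-17. Stack: []
LOAD_CONST → push 5. Stack: [5]
LOAD_FAST y → push -17. Stack: [5, -17]
BINARY_OP - → 5 - -17 = 22. Stack: [22]
STORE_FAST q → q=22. Stack: []
LOAD_FAST a → push -6. Stack: [-6]
LOAD_CONST → push 7. Stack: [-6, 7]
BINARY_OP * → -6 * 7 = -42. Stack: [-42]
LOAD_FAST q → push 22. Stack: [-42, 22]
BINARY_OP // → -42 // 22 = -2. Stack: [-2]
STORE_FAST t → t=-2. Stack: []
LOAD_FAST t → push -2. Stack: [-2]
RETURN_VALUE → return -2.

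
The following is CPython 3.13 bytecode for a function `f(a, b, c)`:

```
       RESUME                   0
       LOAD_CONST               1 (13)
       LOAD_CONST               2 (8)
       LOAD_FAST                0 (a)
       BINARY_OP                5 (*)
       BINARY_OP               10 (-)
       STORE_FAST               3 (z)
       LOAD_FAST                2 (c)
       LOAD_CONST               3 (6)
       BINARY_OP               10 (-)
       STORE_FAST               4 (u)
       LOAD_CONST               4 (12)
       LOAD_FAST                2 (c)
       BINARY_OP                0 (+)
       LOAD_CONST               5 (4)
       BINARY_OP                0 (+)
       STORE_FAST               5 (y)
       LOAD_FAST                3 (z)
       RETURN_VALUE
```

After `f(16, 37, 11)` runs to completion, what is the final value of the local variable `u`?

5

LOAD_CONST → push 13. Stack: [13]
LOAD_CONST → push 8. Stack: [13, 8]
LOAD_FAST a → push 16. Stack: [13, 8, 16]
BINARY_OP * → 8 * 16 = 128. Stack: [13, 128]
BINARY_OP - → 13 - 128 = -115. Stack: [-115]
STORE_FAST z → z=-115. Stack: []
LOAD_FAST c → push 11. Stack: [11]
LOAD_CONST → push 6. Stack: [11, 6]
BINARY_OP - → 11 - 6 = 5. Stack: [5]
STORE_FAST u → u=5. Stack: []
LOAD_CONST → push 12. Stack: [12]
LOAD_FAST c → push 11. Stack: [12, 11]
BINARY_OP + → 12 + 11 = 23. Stack: [23]
LOAD_CONST → push 4. Stack: [23, 4]
BINARY_OP + → 23 + 4 = 27. Stack: [27]
STORE_FAST y → y=27. Stack: []
LOAD_FAST z → push -115. Stack: [-115]
RETURN_VALUE → return -115.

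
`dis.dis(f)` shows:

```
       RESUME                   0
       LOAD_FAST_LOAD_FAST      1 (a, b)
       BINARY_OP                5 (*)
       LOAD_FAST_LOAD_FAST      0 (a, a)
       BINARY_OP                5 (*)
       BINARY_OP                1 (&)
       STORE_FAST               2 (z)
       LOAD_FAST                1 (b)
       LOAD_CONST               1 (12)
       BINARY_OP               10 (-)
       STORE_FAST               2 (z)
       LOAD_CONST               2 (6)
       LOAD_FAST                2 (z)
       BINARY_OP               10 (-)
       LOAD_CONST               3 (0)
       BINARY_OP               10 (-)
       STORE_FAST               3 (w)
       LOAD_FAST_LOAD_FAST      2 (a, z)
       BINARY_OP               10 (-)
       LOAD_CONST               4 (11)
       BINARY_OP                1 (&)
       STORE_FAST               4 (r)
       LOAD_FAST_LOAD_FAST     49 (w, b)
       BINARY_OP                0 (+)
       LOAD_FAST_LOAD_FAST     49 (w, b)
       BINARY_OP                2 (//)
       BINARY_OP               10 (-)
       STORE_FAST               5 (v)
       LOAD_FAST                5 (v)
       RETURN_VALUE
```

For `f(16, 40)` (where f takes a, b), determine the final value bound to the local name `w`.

LOAD_FAST_LOAD_FAST a,b → push 16,40. Stack: [16, 40]
BINARY_OP * → 16 * 40 = 640. Stack: [640]
LOAD_FAST_LOAD_FAST a,a → push 16,16. Stack: [640, 16, 16]
BINARY_OP * → 16 * 16 = 256. Stack: [640, 256]
BINARY_OP & → 640 & 256 = 0. Stack: [0]
STORE_FAST z → z=0. Stack: []
LOAD_FAST b → push 40. Stack: [40]
LOAD_CONST → push 12. Stack: [40, 12]
BINARY_OP - → 40 - 12 = 28. Stack: [28]
STORE_FAST z → z=28. Stack: []
LOAD_CONST → push 6. Stack: [6]
LOAD_FAST z → push 28. Stack: [6, 28]
BINARY_OP - → 6 - 28 = -22. Stack: [-22]
LOAD_CONST → push 0. Stack: [-22, 0]
BINARY_OP - → -22 - 0 = -22. Stack: [-22]
STORE_FAST w → w=-22. Stack: []
LOAD_FAST_LOAD_FAST a,z → push 16,28. Stack: [16, 28]
BINARY_OP - → 16 - 28 = -12. Stack: [-12]
LOAD_CONST → push 11. Stack: [-12, 11]
BINARY_OP & → -12 & 11 = 0. Stack: [0]
STORE_FAST r → r=0. Stack: []
LOAD_FAST_LOAD_FAST w,b → push -22,40. Stack: [-22, 40]
BINARY_OP + → -22 + 40 = 18. Stack: [18]
LOAD_FAST_LOAD_FAST w,b → push -22,40. Stack: [18, -22, 40]
BINARY_OP // → -22 // 40 = -1. Stack: [18, -1]
BINARY_OP - → 18 - -1 = 19. Stack: [19]
STORE_FAST v → v=19. Stack: []
LOAD_FAST v → push 19. Stack: [19]
RETURN_VALUE → return 19.

-22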